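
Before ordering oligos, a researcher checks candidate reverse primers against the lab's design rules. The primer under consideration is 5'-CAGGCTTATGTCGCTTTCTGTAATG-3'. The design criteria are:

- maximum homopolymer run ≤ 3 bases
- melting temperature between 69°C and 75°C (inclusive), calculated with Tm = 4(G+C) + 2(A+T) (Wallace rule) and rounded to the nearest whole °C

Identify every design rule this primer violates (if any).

Base counts: A=4, T=10, G=6, C=5 (length 25).
homopolymer run: longest run = 3 ✓
Tm: Tm = 2·14 + 4·11 = 72°C ✓

Meets all criteria.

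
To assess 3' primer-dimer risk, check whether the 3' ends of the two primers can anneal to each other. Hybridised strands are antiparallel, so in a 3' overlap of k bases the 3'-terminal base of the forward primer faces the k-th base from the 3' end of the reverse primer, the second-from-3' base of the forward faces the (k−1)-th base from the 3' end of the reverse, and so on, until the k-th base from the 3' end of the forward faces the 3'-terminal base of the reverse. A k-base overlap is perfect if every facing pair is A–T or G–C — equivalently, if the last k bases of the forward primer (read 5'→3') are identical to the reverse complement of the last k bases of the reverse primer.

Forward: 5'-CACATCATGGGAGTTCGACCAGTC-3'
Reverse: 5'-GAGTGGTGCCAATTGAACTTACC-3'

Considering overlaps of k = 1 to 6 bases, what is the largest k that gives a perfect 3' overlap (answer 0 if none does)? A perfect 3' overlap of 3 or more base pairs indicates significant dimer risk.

Last 6 bases (5'→3') — forward …CCAGTC, reverse …CTTACC.
Reverse complement of the reverse primer's last 6 bases: GGTAAG; its first k bases are the reverse complement of the reverse primer's last k bases, so a perfect k-base overlap needs the forward primer's last k bases to equal them.
Comparing (forward last k vs required): k=1: C vs G ✗; k=2: TC vs GG ✗; k=3: GTC vs GGT ✗; k=4: AGTC vs GGTA ✗; k=5: CAGTC vs GGTAA ✗; k=6: CCAGTC vs GGTAAG ✗.
No overlap length from 1 to 6 is perfect, so the longest perfect 3' overlap is 0.

Longest perfect overlap: 0 complementary base pairs; below the dimer-risk threshold (threshold 3).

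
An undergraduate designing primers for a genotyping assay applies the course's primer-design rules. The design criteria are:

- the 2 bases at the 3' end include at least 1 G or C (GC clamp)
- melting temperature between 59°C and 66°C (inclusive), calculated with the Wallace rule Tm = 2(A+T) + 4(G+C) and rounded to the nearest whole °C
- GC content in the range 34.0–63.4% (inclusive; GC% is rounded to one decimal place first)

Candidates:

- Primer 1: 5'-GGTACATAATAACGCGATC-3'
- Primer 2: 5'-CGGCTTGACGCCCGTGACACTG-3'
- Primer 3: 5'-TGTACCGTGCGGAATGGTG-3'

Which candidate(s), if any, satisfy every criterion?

Primer 1 (19 nt, A=7 T=4 G=4 C=4): 3' end TC has 1 G/C ✓; Tm = 2·11 + 4·8 = 54°C, outside 59–66°C ✗; GC 8/19 = 42.1% ✓ — fails.
Primer 2 (22 nt, A=3 T=4 G=7 C=8): 3' end TG has 1 G/C ✓; Tm = 2·7 + 4·15 = 74°C, outside 59–66°C ✗; GC 15/22 = 68.2%, outside 34.0–63.4% ✗ — fails.
Primer 3 (19 nt, A=3 T=5 G=8 C=3): 3' end TG has 1 G/C ✓; Tm = 2·8 + 4·11 = 60°C ✓; GC 11/19 = 57.9% ✓ — passes.

Primer 3 only.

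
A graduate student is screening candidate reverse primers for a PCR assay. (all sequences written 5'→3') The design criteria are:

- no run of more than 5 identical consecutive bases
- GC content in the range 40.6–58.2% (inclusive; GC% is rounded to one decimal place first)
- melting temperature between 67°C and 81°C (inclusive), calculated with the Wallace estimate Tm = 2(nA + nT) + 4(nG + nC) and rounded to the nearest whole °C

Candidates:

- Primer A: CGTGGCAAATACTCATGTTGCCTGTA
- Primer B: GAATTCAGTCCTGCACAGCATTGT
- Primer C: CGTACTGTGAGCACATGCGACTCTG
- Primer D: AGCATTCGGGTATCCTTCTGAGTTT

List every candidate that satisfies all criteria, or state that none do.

Primer A (26 nt, A=6 T=8 G=6 C=6): longest run = 3 ✓; GC 12/26 = 46.2% ✓; Tm = 2·14 + 4·12 = 76°C ✓ — passes.
Primer B (24 nt, A=6 T=7 G=5 C=6): longest run = 2 ✓; GC 11/24 = 45.8% ✓; Tm = 2·13 + 4·11 = 70°C ✓ — passes.
Primer C (25 nt, A=5 T=6 G=7 C=7): longest run = 1 ✓; GC 14/25 = 56.0% ✓; Tm = 2·11 + 4·14 = 78°C ✓ — passes.
Primer D (25 nt, A=4 T=10 G=6 C=5): longest run = 3 ✓; GC 11/25 = 44.0% ✓; Tm = 2·14 + 4·11 = 72°C ✓ — passes.

Primer A, Primer B, Primer C and Primer D.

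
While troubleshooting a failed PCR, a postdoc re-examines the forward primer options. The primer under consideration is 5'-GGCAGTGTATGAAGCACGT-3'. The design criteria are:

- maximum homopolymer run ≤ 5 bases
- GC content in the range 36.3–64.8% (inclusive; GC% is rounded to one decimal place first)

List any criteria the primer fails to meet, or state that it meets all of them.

Meets all criteria.

Base counts: A=5, T=4, G=7, C=3 (length 19).
homopolymer run: longest run = 2 ✓
GC content: GC 10/19 = 52.6% ✓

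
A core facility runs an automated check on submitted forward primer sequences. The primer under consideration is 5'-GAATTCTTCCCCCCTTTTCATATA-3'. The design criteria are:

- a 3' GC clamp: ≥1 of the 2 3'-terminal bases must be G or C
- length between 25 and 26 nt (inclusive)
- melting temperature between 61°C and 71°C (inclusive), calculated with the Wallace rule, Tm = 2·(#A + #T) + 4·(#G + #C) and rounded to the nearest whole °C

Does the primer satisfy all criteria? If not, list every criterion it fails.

Fails: GC clamp, length.

Base counts: A=5, T=10, G=1, C=8 (length 24).
GC clamp: 3' end TA has 0 G/C, need ≥1 ✗
length: length 24, outside 25–26 ✗
Tm: Tm = 2·15 + 4·9 = 66°C ✓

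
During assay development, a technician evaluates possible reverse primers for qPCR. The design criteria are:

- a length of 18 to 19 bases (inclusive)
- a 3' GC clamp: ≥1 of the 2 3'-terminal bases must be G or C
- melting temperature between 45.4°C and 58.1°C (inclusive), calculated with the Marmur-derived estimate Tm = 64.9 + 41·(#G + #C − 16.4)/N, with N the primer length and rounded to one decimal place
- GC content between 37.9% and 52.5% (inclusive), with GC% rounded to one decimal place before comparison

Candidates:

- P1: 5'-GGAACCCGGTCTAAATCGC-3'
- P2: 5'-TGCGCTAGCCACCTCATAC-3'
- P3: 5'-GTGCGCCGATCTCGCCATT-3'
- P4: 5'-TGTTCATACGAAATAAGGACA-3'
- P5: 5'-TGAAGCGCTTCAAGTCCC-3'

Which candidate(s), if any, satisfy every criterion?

P1 (19 nt, A=5 T=3 G=5 C=6): length 19 ✓; 3' end GC has 2 G/C ✓; Tm = 64.9 + 41·(11 − 16.4)/19 = 53.2°C ✓; GC 11/19 = 57.9%, outside 37.9–52.5% ✗ — fails.
P2 (19 nt, A=4 T=4 G=3 C=8): length 19 ✓; 3' end AC has 1 G/C ✓; Tm = 64.9 + 41·(11 − 16.4)/19 = 53.2°C ✓; GC 11/19 = 57.9%, outside 37.9–52.5% ✗ — fails.
P3 (19 nt, A=2 T=5 G=5 C=7): length 19 ✓; 3' end TT has 0 G/C, need ≥1 ✗; Tm = 64.9 + 41·(12 − 16.4)/19 = 55.4°C ✓; GC 12/19 = 63.2%, outside 37.9–52.5% ✗ — fails.
P4 (21 nt, A=9 T=5 G=4 C=3): length 21, outside 18–19 ✗; 3' end CA has 1 G/C ✓; Tm = 64.9 + 41·(7 − 16.4)/21 = 46.5°C ✓; GC 7/21 = 33.3%, outside 37.9–52.5% ✗ — fails.
P5 (18 nt, A=4 T=4 G=4 C=6): length 18 ✓; 3' end CC has 2 G/C ✓; Tm = 64.9 + 41·(10 − 16.4)/18 = 50.3°C ✓; GC 10/18 = 55.6%, outside 37.9–52.5% ✗ — fails.

None of the candidates satisfy all criteria.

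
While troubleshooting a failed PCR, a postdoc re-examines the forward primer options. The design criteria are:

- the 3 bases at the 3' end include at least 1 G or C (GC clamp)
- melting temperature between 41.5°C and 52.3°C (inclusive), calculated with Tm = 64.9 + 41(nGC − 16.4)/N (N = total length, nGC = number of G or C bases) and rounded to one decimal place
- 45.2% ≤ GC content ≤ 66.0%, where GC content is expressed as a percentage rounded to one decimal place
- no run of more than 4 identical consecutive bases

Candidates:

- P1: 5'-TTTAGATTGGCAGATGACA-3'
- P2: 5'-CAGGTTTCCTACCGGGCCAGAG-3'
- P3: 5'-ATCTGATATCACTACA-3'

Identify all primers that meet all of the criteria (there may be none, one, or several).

P1 (19 nt, A=6 T=6 G=5 C=2): 3' end ACA has 1 G/C ✓; Tm = 64.9 + 41·(7 − 16.4)/19 = 44.6°C ✓; GC 7/19 = 36.8%, outside 45.2–66.0% ✗; longest run = 3 ✓ — fails.
P2 (22 nt, A=4 T=4 G=7 C=7): 3' end GAG has 2 G/C ✓; Tm = 64.9 + 41·(14 − 16.4)/22 = 60.4°C, outside 41.5–52.3°C ✗; GC 14/22 = 63.6% ✓; longest run = 3 ✓ — fails.
P3 (16 nt, A=6 T=5 G=1 C=4): 3' end ACA has 1 G/C ✓; Tm = 64.9 + 41·(5 − 16.4)/16 = 35.7°C, outside 41.5–52.3°C ✗; GC 5/16 = 31.3%, outside 45.2–66.0% ✗; longest run = 1 ✓ — fails.

None of the candidates satisfy all criteria.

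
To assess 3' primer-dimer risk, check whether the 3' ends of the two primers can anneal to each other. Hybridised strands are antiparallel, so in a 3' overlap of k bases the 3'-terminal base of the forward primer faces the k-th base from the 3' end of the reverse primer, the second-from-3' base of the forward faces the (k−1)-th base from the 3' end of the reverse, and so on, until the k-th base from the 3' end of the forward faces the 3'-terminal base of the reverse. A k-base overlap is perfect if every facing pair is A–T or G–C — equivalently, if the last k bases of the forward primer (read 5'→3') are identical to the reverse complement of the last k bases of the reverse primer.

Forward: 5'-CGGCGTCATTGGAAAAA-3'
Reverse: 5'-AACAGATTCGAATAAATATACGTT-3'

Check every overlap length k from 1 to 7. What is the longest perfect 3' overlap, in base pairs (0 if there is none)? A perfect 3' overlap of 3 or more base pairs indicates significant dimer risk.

Longest perfect overlap: 2 complementary base pairs; below the dimer-risk threshold (threshold 3).

Last 7 bases (5'→3') — forward …GGAAAAA, reverse …ATACGTT.
Reverse complement of the reverse primer's last 7 bases: AACGTAT; its first k bases are the reverse complement of the reverse primer's last k bases, so a perfect k-base overlap needs the forward primer's last k bases to equal them.
Comparing (forward last k vs required): k=1: A vs A ✓; k=2: AA vs AA ✓; k=3: AAA vs AAC ✗; k=4: AAAA vs AACG ✗; k=5: AAAAA vs AACGT ✗; k=6: GAAAAA vs AACGTA ✗; k=7: GGAAAAA vs AACGTAT ✗.
Perfect overlaps at k = 1, 2; the largest is 2.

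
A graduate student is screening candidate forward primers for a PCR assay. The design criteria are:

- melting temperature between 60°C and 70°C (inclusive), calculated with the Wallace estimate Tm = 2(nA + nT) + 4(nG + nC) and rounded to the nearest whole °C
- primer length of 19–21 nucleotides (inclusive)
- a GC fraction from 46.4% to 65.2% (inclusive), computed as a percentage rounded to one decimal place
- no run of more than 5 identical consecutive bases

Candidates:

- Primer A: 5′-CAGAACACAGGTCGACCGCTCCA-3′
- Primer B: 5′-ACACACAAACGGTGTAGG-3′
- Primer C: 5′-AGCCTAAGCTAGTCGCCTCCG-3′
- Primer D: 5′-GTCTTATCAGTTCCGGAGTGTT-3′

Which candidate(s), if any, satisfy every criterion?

Primer A (23 nt, A=7 T=2 G=5 C=9): Tm = 2·9 + 4·14 = 74°C, outside 60–70°C ✗; length 23, outside 19–21 ✗; GC 14/23 = 60.9% ✓; longest run = 2 ✓ — fails.
Primer B (18 nt, A=7 T=2 G=5 C=4): Tm = 2·9 + 4·9 = 54°C, outside 60–70°C ✗; length 18, outside 19–21 ✗; GC 9/18 = 50.0% ✓; longest run = 3 ✓ — fails.
Primer C (21 nt, A=4 T=4 G=5 C=8): Tm = 2·8 + 4·13 = 68°C ✓; length 21 ✓; GC 13/21 = 61.9% ✓; longest run = 2 ✓ — passes.
Primer D (22 nt, A=3 T=9 G=6 C=4): Tm = 2·12 + 4·10 = 64°C ✓; length 22, outside 19–21 ✗; GC 10/22 = 45.5%, outside 46.4–65.2% ✗; longest run = 2 ✓ — fails.

Primer C only.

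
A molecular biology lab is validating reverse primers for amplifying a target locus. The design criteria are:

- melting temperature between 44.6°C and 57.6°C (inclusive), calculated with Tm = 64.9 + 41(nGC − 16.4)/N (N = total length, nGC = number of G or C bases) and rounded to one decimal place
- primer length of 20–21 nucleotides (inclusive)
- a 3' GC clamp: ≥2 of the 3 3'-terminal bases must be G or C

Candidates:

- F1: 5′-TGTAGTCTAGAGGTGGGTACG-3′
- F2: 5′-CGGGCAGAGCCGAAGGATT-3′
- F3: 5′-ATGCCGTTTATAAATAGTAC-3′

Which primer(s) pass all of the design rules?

F1 (21 nt, A=4 T=6 G=9 C=2): Tm = 64.9 + 41·(11 − 16.4)/21 = 54.4°C ✓; length 21 ✓; 3' end ACG has 2 G/C ✓ — passes.
F2 (19 nt, A=5 T=2 G=8 C=4): Tm = 64.9 + 41·(12 − 16.4)/19 = 55.4°C ✓; length 19, outside 20–21 ✗; 3' end ATT has 0 G/C, need ≥2 ✗ — fails.
F3 (20 nt, A=7 T=7 G=3 C=3): Tm = 64.9 + 41·(6 − 16.4)/20 = 43.6°C, outside 44.6–57.6°C ✗; length 20 ✓; 3' end TAC has 1 G/C, need ≥2 ✗ — fails.

F1 only.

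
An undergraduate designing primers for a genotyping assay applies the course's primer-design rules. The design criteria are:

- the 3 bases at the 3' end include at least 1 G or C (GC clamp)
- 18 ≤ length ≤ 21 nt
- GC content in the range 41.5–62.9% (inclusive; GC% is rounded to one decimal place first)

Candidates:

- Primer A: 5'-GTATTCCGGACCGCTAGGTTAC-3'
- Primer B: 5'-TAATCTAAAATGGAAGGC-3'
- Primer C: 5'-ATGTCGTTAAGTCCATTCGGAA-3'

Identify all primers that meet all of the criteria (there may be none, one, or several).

None of the candidates satisfy all criteria.

Primer A (22 nt, A=4 T=6 G=6 C=6): 3' end TAC has 1 G/C ✓; length 22, outside 18–21 ✗; GC 12/22 = 54.5% ✓ — fails.
Primer B (18 nt, A=8 T=4 G=4 C=2): 3' end GGC has 3 G/C ✓; length 18 ✓; GC 6/18 = 33.3%, outside 41.5–62.9% ✗ — fails.
Primer C (22 nt, A=6 T=7 G=5 C=4): 3' end GAA has 1 G/C ✓; length 22, outside 18–21 ✗; GC 9/22 = 40.9%, outside 41.5–62.9% ✗ — fails.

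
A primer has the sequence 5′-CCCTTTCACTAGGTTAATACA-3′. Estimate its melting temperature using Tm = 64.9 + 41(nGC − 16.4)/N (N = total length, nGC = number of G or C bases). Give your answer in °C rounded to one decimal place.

Base counts: A=6, T=7, G=2, C=6; G+C = 8, N = 21.
Tm = 64.9 + 41·(8 − 16.4)/21 = 64.9 + -344.40/21 = 48.5°C.

48.5°C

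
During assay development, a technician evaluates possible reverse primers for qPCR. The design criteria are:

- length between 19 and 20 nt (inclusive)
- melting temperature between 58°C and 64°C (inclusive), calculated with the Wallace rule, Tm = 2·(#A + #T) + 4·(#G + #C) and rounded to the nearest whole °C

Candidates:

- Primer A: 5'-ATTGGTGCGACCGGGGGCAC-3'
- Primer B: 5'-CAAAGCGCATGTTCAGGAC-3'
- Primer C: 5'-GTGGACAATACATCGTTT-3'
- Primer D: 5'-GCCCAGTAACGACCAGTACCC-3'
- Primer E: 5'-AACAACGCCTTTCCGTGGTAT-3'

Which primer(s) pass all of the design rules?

Primer A (20 nt, A=3 T=3 G=9 C=5): length 20 ✓; Tm = 2·6 + 4·14 = 68°C, outside 58–64°C ✗ — fails.
Primer B (19 nt, A=6 T=3 G=5 C=5): length 19 ✓; Tm = 2·9 + 4·10 = 58°C ✓ — passes.
Primer C (18 nt, A=5 T=6 G=4 C=3): length 18, outside 19–20 ✗; Tm = 2·11 + 4·7 = 50°C, outside 58–64°C ✗ — fails.
Primer D (21 nt, A=6 T=2 G=4 C=9): length 21, outside 19–20 ✗; Tm = 2·8 + 4·13 = 68°C, outside 58–64°C ✗ — fails.
Primer E (21 nt, A=5 T=6 G=4 C=6): length 21, outside 19–20 ✗; Tm = 2·11 + 4·10 = 62°C ✓ — fails.

Primer B only.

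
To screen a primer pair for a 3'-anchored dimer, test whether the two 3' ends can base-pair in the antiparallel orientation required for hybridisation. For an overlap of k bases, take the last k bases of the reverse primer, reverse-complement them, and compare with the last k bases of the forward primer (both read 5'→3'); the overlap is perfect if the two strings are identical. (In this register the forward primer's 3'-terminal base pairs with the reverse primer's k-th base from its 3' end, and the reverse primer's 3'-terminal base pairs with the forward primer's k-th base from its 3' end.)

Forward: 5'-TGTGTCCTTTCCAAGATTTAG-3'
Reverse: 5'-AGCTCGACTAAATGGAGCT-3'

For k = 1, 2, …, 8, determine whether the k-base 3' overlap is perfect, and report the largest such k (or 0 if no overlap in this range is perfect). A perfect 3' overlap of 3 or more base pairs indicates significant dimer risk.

Longest perfect overlap: 2 complementary base pairs; below the dimer-risk threshold (threshold 3).

Last 8 bases (5'→3') — forward …AGATTTAG, reverse …ATGGAGCT.
Reverse complement of the reverse primer's last 8 bases: AGCTCCAT; its first k bases are the reverse complement of the reverse primer's last k bases, so a perfect k-base overlap needs the forward primer's last k bases to equal them.
Comparing (forward last k vs required): k=1: G vs A ✗; k=2: AG vs AG ✓; k=3: TAG vs AGC ✗; k=4: TTAG vs AGCT ✗; k=5: TTTAG vs AGCTC ✗; k=6: ATTTAG vs AGCTCC ✗; k=7: GATTTAG vs AGCTCCA ✗; k=8: AGATTTAG vs AGCTCCAT ✗.
Only k = 2 is perfect, so the longest perfect 3' overlap is 2.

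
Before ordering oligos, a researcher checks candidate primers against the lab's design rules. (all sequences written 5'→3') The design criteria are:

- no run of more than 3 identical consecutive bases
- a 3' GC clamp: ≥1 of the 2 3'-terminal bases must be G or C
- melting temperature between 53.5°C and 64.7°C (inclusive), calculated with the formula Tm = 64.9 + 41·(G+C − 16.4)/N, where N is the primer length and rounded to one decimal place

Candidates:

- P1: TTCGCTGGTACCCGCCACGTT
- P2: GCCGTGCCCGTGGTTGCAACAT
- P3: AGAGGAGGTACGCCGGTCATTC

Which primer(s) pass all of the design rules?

P3 only.

P1 (21 nt, A=2 T=6 G=5 C=8): longest run = 3 ✓; 3' end TT has 0 G/C, need ≥1 ✗; Tm = 64.9 + 41·(13 − 16.4)/21 = 58.3°C ✓ — fails.
P2 (22 nt, A=3 T=5 G=7 C=7): longest run = 3 ✓; 3' end AT has 0 G/C, need ≥1 ✗; Tm = 64.9 + 41·(14 − 16.4)/22 = 60.4°C ✓ — fails.
P3 (22 nt, A=5 T=4 G=8 C=5): longest run = 2 ✓; 3' end TC has 1 G/C ✓; Tm = 64.9 + 41·(13 − 16.4)/22 = 58.6°C ✓ — passes.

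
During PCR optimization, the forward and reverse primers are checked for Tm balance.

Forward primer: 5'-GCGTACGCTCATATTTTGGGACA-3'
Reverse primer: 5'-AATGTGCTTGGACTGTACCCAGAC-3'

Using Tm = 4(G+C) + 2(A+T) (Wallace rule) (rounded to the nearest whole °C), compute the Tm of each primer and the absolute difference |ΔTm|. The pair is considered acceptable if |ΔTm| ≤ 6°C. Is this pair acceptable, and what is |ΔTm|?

|ΔTm| = 4°C; the pair is acceptable.

Forward: A=5 T=7 G=6 C=5 → Tm = 2·12 + 4·11 = 68°C.
Reverse: A=6 T=6 G=6 C=6 → Tm = 2·12 + 4·12 = 72°C.
|ΔTm| = |68 − 72| = 4°C, ≤ 6°C.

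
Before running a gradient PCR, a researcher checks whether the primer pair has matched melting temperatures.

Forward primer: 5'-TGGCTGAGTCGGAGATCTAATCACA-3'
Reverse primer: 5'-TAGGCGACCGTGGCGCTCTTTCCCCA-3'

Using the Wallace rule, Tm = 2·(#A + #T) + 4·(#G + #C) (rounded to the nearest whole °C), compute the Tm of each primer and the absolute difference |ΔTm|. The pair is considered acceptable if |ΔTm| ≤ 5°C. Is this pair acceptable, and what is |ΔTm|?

|ΔTm| = 12°C; the pair is not acceptable.

Forward: A=7 T=6 G=7 C=5 → Tm = 2·13 + 4·12 = 74°C.
Reverse: A=3 T=6 G=7 C=10 → Tm = 2·9 + 4·17 = 86°C.
|ΔTm| = |74 − 86| = 12°C, > 5°C.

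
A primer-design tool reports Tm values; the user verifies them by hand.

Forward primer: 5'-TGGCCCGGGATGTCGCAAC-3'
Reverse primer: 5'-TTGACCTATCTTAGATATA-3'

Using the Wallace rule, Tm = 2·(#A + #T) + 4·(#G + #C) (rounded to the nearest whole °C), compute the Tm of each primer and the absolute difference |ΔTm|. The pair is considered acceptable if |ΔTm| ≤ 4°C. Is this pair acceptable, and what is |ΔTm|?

|ΔTm| = 16°C; the pair is not acceptable.

Forward: A=3 T=3 G=7 C=6 → Tm = 2·6 + 4·13 = 64°C.
Reverse: A=6 T=8 G=2 C=3 → Tm = 2·14 + 4·5 = 48°C.
|ΔTm| = |64 − 48| = 16°C, > 4°C.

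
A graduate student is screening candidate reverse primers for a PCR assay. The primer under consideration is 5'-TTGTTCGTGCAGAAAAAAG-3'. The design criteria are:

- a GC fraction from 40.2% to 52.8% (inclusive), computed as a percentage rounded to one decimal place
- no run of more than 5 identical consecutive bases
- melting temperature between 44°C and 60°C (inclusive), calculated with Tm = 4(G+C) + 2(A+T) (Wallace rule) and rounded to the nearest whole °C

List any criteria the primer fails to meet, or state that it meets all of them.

Base counts: A=7, T=5, G=5, C=2 (length 19).
GC content: GC 7/19 = 36.8%, outside 40.2–52.8% ✗
homopolymer run: longest run = 6, exceeds 5 ✗
Tm: Tm = 2·12 + 4·7 = 52°C ✓

Fails: GC content, homopolymer run.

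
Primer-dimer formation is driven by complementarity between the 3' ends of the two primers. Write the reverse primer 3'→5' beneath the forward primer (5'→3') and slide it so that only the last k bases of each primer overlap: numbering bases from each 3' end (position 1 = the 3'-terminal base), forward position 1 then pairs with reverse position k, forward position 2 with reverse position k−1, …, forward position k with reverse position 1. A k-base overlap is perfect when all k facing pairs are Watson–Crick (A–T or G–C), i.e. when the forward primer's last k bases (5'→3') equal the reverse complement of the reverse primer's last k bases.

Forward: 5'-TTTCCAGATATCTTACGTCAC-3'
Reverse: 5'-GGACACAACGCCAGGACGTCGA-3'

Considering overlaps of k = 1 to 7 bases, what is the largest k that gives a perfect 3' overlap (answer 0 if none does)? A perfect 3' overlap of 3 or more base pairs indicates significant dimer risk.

Last 7 bases (5'→3') — forward …ACGTCAC, reverse …ACGTCGA.
Reverse complement of the reverse primer's last 7 bases: TCGACGT; its first k bases are the reverse complement of the reverse primer's last k bases, so a perfect k-base overlap needs the forward primer's last k bases to equal them.
Comparing (forward last k vs required): k=1: C vs T ✗; k=2: AC vs TC ✗; k=3: CAC vs TCG ✗; k=4: TCAC vs TCGA ✗; k=5: GTCAC vs TCGAC ✗; k=6: CGTCAC vs TCGACG ✗; k=7: ACGTCAC vs TCGACGT ✗.
No overlap length from 1 to 7 is perfect, so the longest perfect 3' overlap is 0.

Longest perfect overlap: 0 complementary base pairs; below the dimer-risk threshold (threshold 3).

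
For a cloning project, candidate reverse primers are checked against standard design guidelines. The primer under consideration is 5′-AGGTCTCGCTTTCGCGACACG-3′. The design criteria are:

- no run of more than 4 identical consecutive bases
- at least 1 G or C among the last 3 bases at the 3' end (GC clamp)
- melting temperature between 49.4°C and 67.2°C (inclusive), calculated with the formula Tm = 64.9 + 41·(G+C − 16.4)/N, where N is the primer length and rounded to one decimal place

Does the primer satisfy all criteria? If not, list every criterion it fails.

Base counts: A=3, T=5, G=6, C=7 (length 21).
homopolymer run: longest run = 3 ✓
GC clamp: 3' end ACG has 2 G/C ✓
Tm: Tm = 64.9 + 41·(13 − 16.4)/21 = 58.3°C ✓

Meets all criteria.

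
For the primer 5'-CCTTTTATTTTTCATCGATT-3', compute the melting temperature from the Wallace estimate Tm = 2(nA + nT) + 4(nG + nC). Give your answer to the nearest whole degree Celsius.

Base counts: A=3, T=12, G=1, C=4 (length 20).
Tm = 2·(3+12) + 4·(1+4) = 2·15 + 4·5 = 30 + 20 = 50°C.

50°C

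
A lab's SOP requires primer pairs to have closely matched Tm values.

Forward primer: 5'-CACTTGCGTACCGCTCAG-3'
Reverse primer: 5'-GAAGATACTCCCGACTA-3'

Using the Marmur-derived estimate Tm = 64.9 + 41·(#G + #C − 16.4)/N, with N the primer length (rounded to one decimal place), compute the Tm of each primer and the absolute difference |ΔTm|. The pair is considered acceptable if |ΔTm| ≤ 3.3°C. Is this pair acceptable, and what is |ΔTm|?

|ΔTm| = 8.0°C; the pair is not acceptable.

Forward: G+C = 11, N = 18 → Tm = 64.9 + 41·(11 − 16.4)/18 = 52.6°C.
Reverse: G+C = 8, N = 17 → Tm = 64.9 + 41·(8 − 16.4)/17 = 44.6°C.
|ΔTm| = |52.6 − 44.6| = 8.0°C, > 3.3°C.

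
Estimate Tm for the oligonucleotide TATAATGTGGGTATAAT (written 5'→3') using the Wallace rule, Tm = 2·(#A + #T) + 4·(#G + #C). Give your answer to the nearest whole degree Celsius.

Base counts: A=6, T=7, G=4, C=0 (length 17).
Tm = 2·(6+7) + 4·(4+0) = 2·13 + 4·4 = 26 + 16 = 42°C.

42°C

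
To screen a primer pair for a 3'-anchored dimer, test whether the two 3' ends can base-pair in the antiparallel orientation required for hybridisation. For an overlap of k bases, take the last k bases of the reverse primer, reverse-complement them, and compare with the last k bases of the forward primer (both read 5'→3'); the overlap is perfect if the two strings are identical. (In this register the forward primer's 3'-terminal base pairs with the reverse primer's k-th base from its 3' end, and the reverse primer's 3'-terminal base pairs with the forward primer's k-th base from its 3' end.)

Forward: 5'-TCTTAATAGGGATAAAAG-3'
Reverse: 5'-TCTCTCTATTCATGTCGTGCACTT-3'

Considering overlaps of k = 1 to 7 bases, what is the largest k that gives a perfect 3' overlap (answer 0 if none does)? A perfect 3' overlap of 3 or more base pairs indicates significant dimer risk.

Last 7 bases (5'→3') — forward …ATAAAAG, reverse …TGCACTT.
Reverse complement of the reverse primer's last 7 bases: AAGTGCA; its first k bases are the reverse complement of the reverse primer's last k bases, so a perfect k-base overlap needs the forward primer's last k bases to equal them.
Comparing (forward last k vs required): k=1: G vs A ✗; k=2: AG vs AA ✗; k=3: AAG vs AAG ✓; k=4: AAAG vs AAGT ✗; k=5: AAAAG vs AAGTG ✗; k=6: TAAAAG vs AAGTGC ✗; k=7: ATAAAAG vs AAGTGCA ✗.
Only k = 3 is perfect, so the longest perfect 3' overlap is 3.

Longest perfect overlap: 3 complementary base pairs; significant dimer risk (threshold 3).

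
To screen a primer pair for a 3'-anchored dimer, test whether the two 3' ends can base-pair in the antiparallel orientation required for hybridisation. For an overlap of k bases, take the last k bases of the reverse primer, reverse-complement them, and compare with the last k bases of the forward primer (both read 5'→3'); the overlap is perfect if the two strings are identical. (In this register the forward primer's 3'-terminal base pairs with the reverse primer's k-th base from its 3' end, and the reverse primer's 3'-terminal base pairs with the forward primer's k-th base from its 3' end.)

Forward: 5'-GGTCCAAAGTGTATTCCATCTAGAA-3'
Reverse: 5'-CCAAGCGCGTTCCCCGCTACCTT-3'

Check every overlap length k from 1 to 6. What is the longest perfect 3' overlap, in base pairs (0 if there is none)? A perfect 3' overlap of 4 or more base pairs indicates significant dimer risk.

Longest perfect overlap: 2 complementary base pairs; below the dimer-risk threshold (threshold 4).

Last 6 bases (5'→3') — forward …CTAGAA, reverse …TACCTT.
Reverse complement of the reverse primer's last 6 bases: AAGGTA; its first k bases are the reverse complement of the reverse primer's last k bases, so a perfect k-base overlap needs the forward primer's last k bases to equal them.
Comparing (forward last k vs required): k=1: A vs A ✓; k=2: AA vs AA ✓; k=3: GAA vs AAG ✗; k=4: AGAA vs AAGG ✗; k=5: TAGAA vs AAGGT ✗; k=6: CTAGAA vs AAGGTA ✗.
Perfect overlaps at k = 1, 2; the largest is 2.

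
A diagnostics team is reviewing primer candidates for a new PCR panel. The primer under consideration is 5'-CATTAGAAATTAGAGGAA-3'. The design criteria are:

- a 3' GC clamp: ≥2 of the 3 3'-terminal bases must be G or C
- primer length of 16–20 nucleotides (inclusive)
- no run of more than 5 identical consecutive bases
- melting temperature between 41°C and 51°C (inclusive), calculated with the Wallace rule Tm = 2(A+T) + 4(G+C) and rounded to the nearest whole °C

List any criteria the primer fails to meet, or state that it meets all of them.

Fails: GC clamp.

Base counts: A=9, T=4, G=4, C=1 (length 18).
GC clamp: 3' end GAA has 1 G/C, need ≥2 ✗
length: length 18 ✓
homopolymer run: longest run = 3 ✓
Tm: Tm = 2·13 + 4·5 = 46°C ✓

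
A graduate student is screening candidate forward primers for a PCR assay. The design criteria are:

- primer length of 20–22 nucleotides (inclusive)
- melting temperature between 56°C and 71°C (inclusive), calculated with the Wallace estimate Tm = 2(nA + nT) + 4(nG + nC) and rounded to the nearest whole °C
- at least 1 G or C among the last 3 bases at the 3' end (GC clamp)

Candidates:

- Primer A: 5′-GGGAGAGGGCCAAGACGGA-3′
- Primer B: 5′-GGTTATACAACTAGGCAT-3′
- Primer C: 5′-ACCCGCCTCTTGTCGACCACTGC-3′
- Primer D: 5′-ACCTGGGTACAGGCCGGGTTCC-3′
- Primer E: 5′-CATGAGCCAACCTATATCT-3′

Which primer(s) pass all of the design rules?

None of the candidates satisfy all criteria.

Primer A (19 nt, A=6 T=0 G=10 C=3): length 19, outside 20–22 ✗; Tm = 2·6 + 4·13 = 64°C ✓; 3' end GGA has 2 G/C ✓ — fails.
Primer B (18 nt, A=6 T=5 G=4 C=3): length 18, outside 20–22 ✗; Tm = 2·11 + 4·7 = 50°C, outside 56–71°C ✗; 3' end CAT has 1 G/C ✓ — fails.
Primer C (23 nt, A=3 T=5 G=4 C=11): length 23, outside 20–22 ✗; Tm = 2·8 + 4·15 = 76°C, outside 56–71°C ✗; 3' end TGC has 2 G/C ✓ — fails.
Primer D (22 nt, A=3 T=4 G=8 C=7): length 22 ✓; Tm = 2·7 + 4·15 = 74°C, outside 56–71°C ✗; 3' end TCC has 2 G/C ✓ — fails.
Primer E (19 nt, A=6 T=5 G=2 C=6): length 19, outside 20–22 ✗; Tm = 2·11 + 4·8 = 54°C, outside 56–71°C ✗; 3' end TCT has 1 G/C ✓ — fails.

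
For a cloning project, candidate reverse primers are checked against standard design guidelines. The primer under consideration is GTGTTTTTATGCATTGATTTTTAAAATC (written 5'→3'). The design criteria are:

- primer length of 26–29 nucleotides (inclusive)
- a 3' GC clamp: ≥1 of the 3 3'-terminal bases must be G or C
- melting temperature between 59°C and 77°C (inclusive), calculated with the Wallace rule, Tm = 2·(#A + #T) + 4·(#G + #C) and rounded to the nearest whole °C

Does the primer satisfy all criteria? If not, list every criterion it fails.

Base counts: A=7, T=15, G=4, C=2 (length 28).
length: length 28 ✓
GC clamp: 3' end ATC has 1 G/C ✓
Tm: Tm = 2·22 + 4·6 = 68°C ✓

Meets all criteria.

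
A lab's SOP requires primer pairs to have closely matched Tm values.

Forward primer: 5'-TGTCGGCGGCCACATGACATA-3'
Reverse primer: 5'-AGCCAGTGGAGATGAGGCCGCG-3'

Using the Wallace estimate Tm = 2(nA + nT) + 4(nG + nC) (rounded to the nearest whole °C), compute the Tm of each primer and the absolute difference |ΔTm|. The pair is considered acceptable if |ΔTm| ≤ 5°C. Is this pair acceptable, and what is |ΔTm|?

|ΔTm| = 8°C; the pair is not acceptable.

Forward: A=5 T=4 G=6 C=6 → Tm = 2·9 + 4·12 = 66°C.
Reverse: A=5 T=2 G=10 C=5 → Tm = 2·7 + 4·15 = 74°C.
|ΔTm| = |66 − 74| = 8°C, > 5°C.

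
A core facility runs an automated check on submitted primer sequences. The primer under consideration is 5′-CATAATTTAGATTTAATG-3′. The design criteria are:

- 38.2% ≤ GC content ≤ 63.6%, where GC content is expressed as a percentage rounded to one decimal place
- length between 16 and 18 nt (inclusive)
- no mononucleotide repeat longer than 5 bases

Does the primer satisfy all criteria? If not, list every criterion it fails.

Base counts: A=7, T=8, G=2, C=1 (length 18).
GC content: GC 3/18 = 16.7%, outside 38.2–63.6% ✗
length: length 18 ✓
homopolymer run: longest run = 3 ✓

Fails: GC content.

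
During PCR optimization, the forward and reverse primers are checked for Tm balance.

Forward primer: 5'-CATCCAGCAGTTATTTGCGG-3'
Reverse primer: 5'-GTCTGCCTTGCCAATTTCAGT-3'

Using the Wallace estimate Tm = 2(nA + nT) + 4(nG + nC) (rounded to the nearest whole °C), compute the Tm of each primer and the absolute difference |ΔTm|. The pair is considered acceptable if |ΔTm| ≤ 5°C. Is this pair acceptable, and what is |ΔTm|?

Forward: A=4 T=6 G=5 C=5 → Tm = 2·10 + 4·10 = 60°C.
Reverse: A=3 T=8 G=4 C=6 → Tm = 2·11 + 4·10 = 62°C.
|ΔTm| = |60 − 62| = 2°C, ≤ 5°C.

|ΔTm| = 2°C; the pair is acceptable.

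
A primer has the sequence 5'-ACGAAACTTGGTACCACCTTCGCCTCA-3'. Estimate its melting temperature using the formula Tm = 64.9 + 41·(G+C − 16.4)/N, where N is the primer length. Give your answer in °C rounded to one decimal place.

61.3°C

Base counts: A=7, T=6, G=4, C=10; G+C = 14, N = 27.
Tm = 64.9 + 41·(14 − 16.4)/27 = 64.9 + -98.40/27 = 61.3°C.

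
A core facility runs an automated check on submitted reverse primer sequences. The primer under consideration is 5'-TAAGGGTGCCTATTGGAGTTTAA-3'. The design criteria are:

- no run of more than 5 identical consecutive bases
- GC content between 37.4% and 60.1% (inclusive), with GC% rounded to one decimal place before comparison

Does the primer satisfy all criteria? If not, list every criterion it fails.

Meets all criteria.

Base counts: A=6, T=8, G=7, C=2 (length 23).
homopolymer run: longest run = 3 ✓
GC content: GC 9/23 = 39.1% ✓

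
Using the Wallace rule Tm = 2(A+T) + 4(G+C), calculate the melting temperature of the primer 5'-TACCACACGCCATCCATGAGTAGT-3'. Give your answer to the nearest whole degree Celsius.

72°C

Base counts: A=7, T=5, G=4, C=8 (length 24).
Tm = 2·(7+5) + 4·(4+8) = 2·12 + 4·12 = 24 + 48 = 72°C.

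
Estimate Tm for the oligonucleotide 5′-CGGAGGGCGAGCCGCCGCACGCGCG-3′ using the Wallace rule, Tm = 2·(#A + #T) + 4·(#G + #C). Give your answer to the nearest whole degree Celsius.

Base counts: A=3, T=0, G=12, C=10 (length 25).
Tm = 2·(3+0) + 4·(12+10) = 2·3 + 4·22 = 6 + 88 = 94°C.

94°C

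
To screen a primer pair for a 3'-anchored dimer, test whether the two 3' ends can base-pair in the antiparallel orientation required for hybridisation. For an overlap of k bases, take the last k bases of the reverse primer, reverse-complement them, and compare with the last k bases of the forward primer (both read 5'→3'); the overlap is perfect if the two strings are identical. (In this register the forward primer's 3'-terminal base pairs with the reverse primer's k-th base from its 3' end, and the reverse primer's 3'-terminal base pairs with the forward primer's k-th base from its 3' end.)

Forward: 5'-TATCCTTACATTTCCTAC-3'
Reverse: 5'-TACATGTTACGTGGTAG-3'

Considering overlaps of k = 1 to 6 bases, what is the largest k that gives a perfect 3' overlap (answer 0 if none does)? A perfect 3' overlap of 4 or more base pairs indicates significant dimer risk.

Last 6 bases (5'→3') — forward …TCCTAC, reverse …TGGTAG.
Reverse complement of the reverse primer's last 6 bases: CTACCA; its first k bases are the reverse complement of the reverse primer's last k bases, so a perfect k-base overlap needs the forward primer's last k bases to equal them.
Comparing (forward last k vs required): k=1: C vs C ✓; k=2: AC vs CT ✗; k=3: TAC vs CTA ✗; k=4: CTAC vs CTAC ✓; k=5: CCTAC vs CTACC ✗; k=6: TCCTAC vs CTACCA ✗.
Perfect overlaps at k = 1, 4; the largest is 4.

Longest perfect overlap: 4 complementary base pairs; significant dimer risk (threshold 4).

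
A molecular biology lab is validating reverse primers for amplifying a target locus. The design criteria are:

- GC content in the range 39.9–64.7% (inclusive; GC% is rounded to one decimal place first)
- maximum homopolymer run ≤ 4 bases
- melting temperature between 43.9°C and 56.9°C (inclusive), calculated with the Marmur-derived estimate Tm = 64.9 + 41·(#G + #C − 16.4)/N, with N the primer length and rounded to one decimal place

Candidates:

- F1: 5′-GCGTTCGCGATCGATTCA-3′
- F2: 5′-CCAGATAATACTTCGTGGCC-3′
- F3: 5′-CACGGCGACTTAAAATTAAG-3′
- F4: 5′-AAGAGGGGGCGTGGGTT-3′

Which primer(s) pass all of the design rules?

F1, F2 and F3.

F1 (18 nt, A=3 T=5 G=5 C=5): GC 10/18 = 55.6% ✓; longest run = 2 ✓; Tm = 64.9 + 41·(10 − 16.4)/18 = 50.3°C ✓ — passes.
F2 (20 nt, A=5 T=5 G=4 C=6): GC 10/20 = 50.0% ✓; longest run = 2 ✓; Tm = 64.9 + 41·(10 − 16.4)/20 = 51.8°C ✓ — passes.
F3 (20 nt, A=8 T=4 G=4 C=4): GC 8/20 = 40.0% ✓; longest run = 4 ✓; Tm = 64.9 + 41·(8 − 16.4)/20 = 47.7°C ✓ — passes.
F4 (17 nt, A=3 T=3 G=10 C=1): GC 11/17 = 64.7% ✓; longest run = 5, exceeds 4 ✗; Tm = 64.9 + 41·(11 − 16.4)/17 = 51.9°C ✓ — fails.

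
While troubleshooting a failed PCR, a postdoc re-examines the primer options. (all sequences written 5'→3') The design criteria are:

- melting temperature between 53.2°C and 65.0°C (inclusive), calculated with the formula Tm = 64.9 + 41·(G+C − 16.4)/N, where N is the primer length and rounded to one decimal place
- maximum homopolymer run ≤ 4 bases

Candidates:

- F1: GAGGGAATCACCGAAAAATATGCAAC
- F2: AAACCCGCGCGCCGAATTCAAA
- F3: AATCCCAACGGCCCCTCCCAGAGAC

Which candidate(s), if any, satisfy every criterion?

F1 (26 nt, A=12 T=3 G=6 C=5): Tm = 64.9 + 41·(11 − 16.4)/26 = 56.4°C ✓; longest run = 5, exceeds 4 ✗ — fails.
F2 (22 nt, A=8 T=2 G=4 C=8): Tm = 64.9 + 41·(12 − 16.4)/22 = 56.7°C ✓; longest run = 3 ✓ — passes.
F3 (25 nt, A=7 T=2 G=4 C=12): Tm = 64.9 + 41·(16 − 16.4)/25 = 64.2°C ✓; longest run = 4 ✓ — passes.

F2 and F3.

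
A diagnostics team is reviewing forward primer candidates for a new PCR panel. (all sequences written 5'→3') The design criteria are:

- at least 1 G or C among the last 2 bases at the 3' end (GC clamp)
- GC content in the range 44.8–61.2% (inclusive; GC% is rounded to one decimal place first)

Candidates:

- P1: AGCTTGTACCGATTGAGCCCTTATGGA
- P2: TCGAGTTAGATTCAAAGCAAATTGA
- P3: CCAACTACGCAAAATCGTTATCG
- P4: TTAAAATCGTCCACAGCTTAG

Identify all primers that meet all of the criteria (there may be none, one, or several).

P1 (27 nt, A=6 T=8 G=7 C=6): 3' end GA has 1 G/C ✓; GC 13/27 = 48.1% ✓ — passes.
P2 (25 nt, A=10 T=7 G=5 C=3): 3' end GA has 1 G/C ✓; GC 8/25 = 32.0%, outside 44.8–61.2% ✗ — fails.
P3 (23 nt, A=8 T=5 G=3 C=7): 3' end CG has 2 G/C ✓; GC 10/23 = 43.5%, outside 44.8–61.2% ✗ — fails.
P4 (21 nt, A=7 T=6 G=3 C=5): 3' end AG has 1 G/C ✓; GC 8/21 = 38.1%, outside 44.8–61.2% ✗ — fails.

P1 only.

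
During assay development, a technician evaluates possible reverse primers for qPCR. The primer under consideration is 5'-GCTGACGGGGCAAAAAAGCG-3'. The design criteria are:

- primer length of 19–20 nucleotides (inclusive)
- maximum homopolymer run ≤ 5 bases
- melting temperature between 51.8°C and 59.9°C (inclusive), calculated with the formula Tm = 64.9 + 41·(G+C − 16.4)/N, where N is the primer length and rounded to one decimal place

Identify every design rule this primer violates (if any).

Base counts: A=7, T=1, G=8, C=4 (length 20).
length: length 20 ✓
homopolymer run: longest run = 6, exceeds 5 ✗
Tm: Tm = 64.9 + 41·(12 − 16.4)/20 = 55.9°C ✓

Fails: homopolymer run.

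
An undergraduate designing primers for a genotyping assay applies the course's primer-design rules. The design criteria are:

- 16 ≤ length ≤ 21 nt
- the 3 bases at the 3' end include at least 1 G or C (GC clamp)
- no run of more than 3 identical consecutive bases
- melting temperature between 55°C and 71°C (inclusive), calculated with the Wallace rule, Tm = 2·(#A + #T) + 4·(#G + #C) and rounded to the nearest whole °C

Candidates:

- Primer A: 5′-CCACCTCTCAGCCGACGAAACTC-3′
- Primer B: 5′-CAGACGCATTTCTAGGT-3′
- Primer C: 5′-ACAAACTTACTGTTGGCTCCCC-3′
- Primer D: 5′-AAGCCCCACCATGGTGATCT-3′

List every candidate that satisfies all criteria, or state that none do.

Primer A (23 nt, A=6 T=3 G=3 C=11): length 23, outside 16–21 ✗; 3' end CTC has 2 G/C ✓; longest run = 3 ✓; Tm = 2·9 + 4·14 = 74°C, outside 55–71°C ✗ — fails.
Primer B (17 nt, A=4 T=5 G=4 C=4): length 17 ✓; 3' end GGT has 2 G/C ✓; longest run = 3 ✓; Tm = 2·9 + 4·8 = 50°C, outside 55–71°C ✗ — fails.
Primer C (22 nt, A=5 T=6 G=3 C=8): length 22, outside 16–21 ✗; 3' end CCC has 3 G/C ✓; longest run = 4, exceeds 3 ✗; Tm = 2·11 + 4·11 = 66°C ✓ — fails.
Primer D (20 nt, A=5 T=4 G=4 C=7): length 20 ✓; 3' end TCT has 1 G/C ✓; longest run = 4, exceeds 3 ✗; Tm = 2·9 + 4·11 = 62°C ✓ — fails.

None of the candidates satisfy all criteria.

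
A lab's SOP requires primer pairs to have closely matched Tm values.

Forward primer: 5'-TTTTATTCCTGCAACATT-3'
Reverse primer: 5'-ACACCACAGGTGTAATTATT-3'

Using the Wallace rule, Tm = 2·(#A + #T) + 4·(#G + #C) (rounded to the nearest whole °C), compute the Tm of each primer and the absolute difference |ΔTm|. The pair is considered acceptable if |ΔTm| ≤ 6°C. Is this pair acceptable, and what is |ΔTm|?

|ΔTm| = 8°C; the pair is not acceptable.

Forward: A=4 T=9 G=1 C=4 → Tm = 2·13 + 4·5 = 46°C.
Reverse: A=7 T=6 G=3 C=4 → Tm = 2·13 + 4·7 = 54°C.
|ΔTm| = |46 − 54| = 8°C, > 6°C.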